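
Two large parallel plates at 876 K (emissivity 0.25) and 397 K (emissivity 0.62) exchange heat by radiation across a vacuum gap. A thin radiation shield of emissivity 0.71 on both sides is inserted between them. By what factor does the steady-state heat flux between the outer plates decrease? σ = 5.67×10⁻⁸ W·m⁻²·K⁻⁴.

Without shield: q₀ = σΔ(T⁴)/(1/ε₁+1/ε₂−1) with denominator 4.613.
With shield the two gaps are in series; the resistances add: (1/ε₁+1/ε_s−1)+(1/ε_s+1/ε₂−1) = 4.408+2.021 = 6.430.
Heat-flux ratio q₀/q = 6.430/4.613.

factor ≈ 1.39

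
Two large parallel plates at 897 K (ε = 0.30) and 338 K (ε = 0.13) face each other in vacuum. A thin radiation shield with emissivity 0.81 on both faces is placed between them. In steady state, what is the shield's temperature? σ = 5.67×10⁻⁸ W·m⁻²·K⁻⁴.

T_s ≈ 819 K

In steady state the net flux on the hot side equals that on the cold side.
σ(T₁⁴−T_s⁴)/D₁ = σ(T_s⁴−T₂⁴)/D₂, with D₁ = 1/ε₁+1/ε_s−1 = 3.568, D₂ = 1/ε_s+1/ε₂−1 = 7.927.
Solve for T_s⁴: T_s⁴ = (D₂·T₁⁴ + D₁·T₂⁴)/(D₁+D₂) = 4.505×10¹¹ K⁴.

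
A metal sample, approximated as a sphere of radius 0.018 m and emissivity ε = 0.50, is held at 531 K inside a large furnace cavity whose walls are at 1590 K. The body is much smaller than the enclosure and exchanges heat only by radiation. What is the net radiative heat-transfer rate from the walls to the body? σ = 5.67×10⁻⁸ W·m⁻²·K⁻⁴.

For a small grey body in a large enclosure: P_net = εσA(T_body⁴ − T_wall⁴).
A = 4πr² = 0.004072 m²; T_body⁴ − T_wall⁴ = 7.950×10¹⁰ − 6.391×10¹² = -6.312×10¹² K⁴.
|P_net| = 0.50·5.67×10⁻⁸·0.004072·6.312×10¹².

P_net ≈ 729 W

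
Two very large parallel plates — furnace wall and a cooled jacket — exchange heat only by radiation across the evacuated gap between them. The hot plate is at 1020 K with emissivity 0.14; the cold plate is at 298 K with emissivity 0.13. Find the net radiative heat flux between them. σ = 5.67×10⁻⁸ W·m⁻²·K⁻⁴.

For two infinite grey parallel plates, q = σ(T₁⁴ − T₂⁴)/(1/ε₁ + 1/ε₂ − 1).
T₁⁴ − T₂⁴ = 1.082×10¹² − 7.886×10⁹ = 1.075×10¹² K⁴.
1/ε₁ + 1/ε₂ − 1 = 7.143 + 7.692 − 1 = 13.84.
q = 5.67×10⁻⁸ × 1.075×10¹² / 13.84.

q ≈ 4400 W/m²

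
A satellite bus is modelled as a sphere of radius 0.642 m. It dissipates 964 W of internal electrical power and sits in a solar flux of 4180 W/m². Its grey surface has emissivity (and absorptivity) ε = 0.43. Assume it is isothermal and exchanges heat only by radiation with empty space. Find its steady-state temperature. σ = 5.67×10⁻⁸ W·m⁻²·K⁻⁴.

T ≈ 402 K

At steady state, absorbed solar power + internal power = radiated power.
Absorbed: α·S·A_cross = 0.43·4180·1.295 = 2327 W (cross-section πr²).
Total input = 2327 + 964 = 3291 W.
Radiated: εσ·A_surf·T⁴ with A_surf = 4πr² = 5.179 m².
T⁴ = 3291/(0.43·5.67×10⁻⁸·5.179) = 2.606×10¹⁰ K⁴.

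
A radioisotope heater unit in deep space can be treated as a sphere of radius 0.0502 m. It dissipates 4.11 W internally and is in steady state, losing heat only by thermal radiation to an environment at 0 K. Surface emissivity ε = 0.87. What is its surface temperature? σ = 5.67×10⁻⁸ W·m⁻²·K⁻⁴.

T ≈ 226 K

Steady state: internal power = radiated power, P = εσA T⁴.
Radiating area A = 4πr² = 0.03167 m².
T⁴ = P/(εσA) = 4.11/(0.87·5.67×10⁻⁸·0.03167) = 2.631×10⁹ K⁴.
T = (2.631×10⁹)^(1/4).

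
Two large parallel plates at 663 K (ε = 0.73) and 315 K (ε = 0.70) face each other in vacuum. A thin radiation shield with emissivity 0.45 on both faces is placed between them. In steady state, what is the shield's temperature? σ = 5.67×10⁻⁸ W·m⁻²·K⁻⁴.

In steady state the net flux on the hot side equals that on the cold side.
σ(T₁⁴−T_s⁴)/D₁ = σ(T_s⁴−T₂⁴)/D₂, with D₁ = 1/ε₁+1/ε_s−1 = 2.592, D₂ = 1/ε_s+1/ε₂−1 = 2.651.
Solve for T_s⁴: T_s⁴ = (D₂·T₁⁴ + D₁·T₂⁴)/(D₁+D₂) = 1.026×10¹¹ K⁴.

T_s ≈ 566 K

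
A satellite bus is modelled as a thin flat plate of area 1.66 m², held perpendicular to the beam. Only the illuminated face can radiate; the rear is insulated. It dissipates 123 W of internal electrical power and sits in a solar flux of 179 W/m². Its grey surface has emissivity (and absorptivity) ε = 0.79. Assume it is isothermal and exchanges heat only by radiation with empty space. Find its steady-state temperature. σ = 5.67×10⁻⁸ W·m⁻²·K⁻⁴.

T ≈ 263 K

At steady state, absorbed solar power + internal power = radiated power.
Absorbed: α·S·A_cross = 0.79·179·1.660 = 234.7 W (cross-section A).
Total input = 234.7 + 123 = 357.7 W.
Radiated: εσ·A_surf·T⁴ with A_surf = A = 1.660 m².
T⁴ = 357.7/(0.79·5.67×10⁻⁸·1.660) = 4.811×10⁹ K⁴.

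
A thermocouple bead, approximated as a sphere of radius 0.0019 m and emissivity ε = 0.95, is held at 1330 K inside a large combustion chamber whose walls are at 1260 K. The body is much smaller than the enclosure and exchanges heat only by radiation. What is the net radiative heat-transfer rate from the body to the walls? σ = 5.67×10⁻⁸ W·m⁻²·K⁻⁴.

P_net ≈ 1.49 W

For a small grey body in a large enclosure: P_net = εσA(T_body⁴ − T_wall⁴).
A = 4πr² = 4.536×10⁻⁵ m²; T_body⁴ − T_wall⁴ = 3.129×10¹² − 2.520×10¹² = 6.085×10¹¹ K⁴.
|P_net| = 0.95·5.67×10⁻⁸·4.536×10⁻⁵·6.085×10¹¹.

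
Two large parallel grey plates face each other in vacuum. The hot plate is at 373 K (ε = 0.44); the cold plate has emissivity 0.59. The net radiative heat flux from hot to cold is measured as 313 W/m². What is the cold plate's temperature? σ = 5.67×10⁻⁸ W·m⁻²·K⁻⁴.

q = σ(T₁⁴ − T₂⁴)/(1/ε₁ + 1/ε₂ − 1); denominator = 2.968.
T₂⁴ = T₁⁴ − q·(1/ε₁+1/ε₂−1)/σ = 1.936×10¹⁰ − 313·2.968/5.67×10⁻⁸
    = 2.975×10⁹ K⁴.

T₂ ≈ 234 K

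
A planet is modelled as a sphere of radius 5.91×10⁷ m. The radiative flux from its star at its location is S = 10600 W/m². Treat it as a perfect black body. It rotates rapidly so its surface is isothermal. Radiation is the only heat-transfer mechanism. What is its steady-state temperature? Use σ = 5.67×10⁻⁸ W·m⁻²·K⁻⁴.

At equilibrium, absorbed power = emitted power.
Absorbing cross-section = πr² = 1.097×10¹⁶ m²; emitting surface = 4πr² = 4.389×10¹⁶ m² (ratio 4).
S·A_cross = εσ·A_surf·T⁴  ⇒  T⁴ = S/(4σ).
T⁴ = 1.00·10600/(4·5.67×10⁻⁸) = 4.674×10¹⁰ K⁴.
T = (4.674×10¹⁰)^(1/4).

T ≈ 465 K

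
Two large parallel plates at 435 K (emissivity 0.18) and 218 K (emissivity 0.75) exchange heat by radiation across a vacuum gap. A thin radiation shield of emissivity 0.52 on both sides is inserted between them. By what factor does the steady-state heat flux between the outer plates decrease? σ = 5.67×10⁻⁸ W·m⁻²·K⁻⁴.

factor ≈ 1.48

Without shield: q₀ = σΔ(T⁴)/(1/ε₁+1/ε₂−1) with denominator 5.889.
With shield the two gaps are in series; the resistances add: (1/ε₁+1/ε_s−1)+(1/ε_s+1/ε₂−1) = 6.479+2.256 = 8.735.
Heat-flux ratio q₀/q = 8.735/5.889.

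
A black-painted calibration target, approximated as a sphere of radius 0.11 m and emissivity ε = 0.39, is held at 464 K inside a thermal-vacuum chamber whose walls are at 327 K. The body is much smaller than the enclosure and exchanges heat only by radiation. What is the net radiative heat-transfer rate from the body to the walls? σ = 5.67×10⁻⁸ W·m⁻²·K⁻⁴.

For a small grey body in a large enclosure: P_net = εσA(T_body⁴ − T_wall⁴).
A = 4πr² = 0.1521 m²; T_body⁴ − T_wall⁴ = 4.635×10¹⁰ − 1.143×10¹⁰ = 3.492×10¹⁰ K⁴.
|P_net| = 0.39·5.67×10⁻⁸·0.1521·3.492×10¹⁰.

P_net ≈ 117 W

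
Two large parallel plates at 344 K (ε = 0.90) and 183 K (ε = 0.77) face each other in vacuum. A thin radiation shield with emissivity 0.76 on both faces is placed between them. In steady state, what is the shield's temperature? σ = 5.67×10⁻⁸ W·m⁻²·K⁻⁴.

In steady state the net flux on the hot side equals that on the cold side.
σ(T₁⁴−T_s⁴)/D₁ = σ(T_s⁴−T₂⁴)/D₂, with D₁ = 1/ε₁+1/ε_s−1 = 1.427, D₂ = 1/ε_s+1/ε₂−1 = 1.614.
Solve for T_s⁴: T_s⁴ = (D₂·T₁⁴ + D₁·T₂⁴)/(D₁+D₂) = 7.960×10⁹ K⁴.

T_s ≈ 299 K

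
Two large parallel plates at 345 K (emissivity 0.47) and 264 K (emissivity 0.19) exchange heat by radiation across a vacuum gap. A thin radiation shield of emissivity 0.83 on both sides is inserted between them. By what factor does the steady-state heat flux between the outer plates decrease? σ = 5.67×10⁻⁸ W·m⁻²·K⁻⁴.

Without shield: q₀ = σΔ(T⁴)/(1/ε₁+1/ε₂−1) with denominator 6.391.
With shield the two gaps are in series; the resistances add: (1/ε₁+1/ε_s−1)+(1/ε_s+1/ε₂−1) = 2.332+5.468 = 7.800.
Heat-flux ratio q₀/q = 7.800/6.391.

factor ≈ 1.22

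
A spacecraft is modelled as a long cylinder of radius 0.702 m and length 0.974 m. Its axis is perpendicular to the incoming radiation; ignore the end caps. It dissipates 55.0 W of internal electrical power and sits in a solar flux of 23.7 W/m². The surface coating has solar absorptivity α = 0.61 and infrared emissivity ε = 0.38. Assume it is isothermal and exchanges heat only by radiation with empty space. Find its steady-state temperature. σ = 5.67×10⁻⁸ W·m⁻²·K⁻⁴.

At steady state, absorbed solar power + internal power = radiated power.
Absorbed: α·S·A_cross = 0.61·23.7·1.367 = 19.77 W (cross-section 2rL).
Total input = 19.77 + 55.0 = 74.77 W.
Radiated: εσ·A_surf·T⁴ with A_surf = 2πrL = 4.296 m².
T⁴ = 74.77/(0.38·5.67×10⁻⁸·4.296) = 8.078×10⁸ K⁴.

T ≈ 169 K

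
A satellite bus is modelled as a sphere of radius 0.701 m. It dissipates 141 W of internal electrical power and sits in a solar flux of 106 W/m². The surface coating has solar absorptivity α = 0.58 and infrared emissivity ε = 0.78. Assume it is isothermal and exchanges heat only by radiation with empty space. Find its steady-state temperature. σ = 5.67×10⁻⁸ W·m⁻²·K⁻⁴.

At steady state, absorbed solar power + internal power = radiated power.
Absorbed: α·S·A_cross = 0.58·106·1.544 = 94.91 W (cross-section πr²).
Total input = 94.91 + 141 = 235.9 W.
Radiated: εσ·A_surf·T⁴ with A_surf = 4πr² = 6.175 m².
T⁴ = 235.9/(0.78·5.67×10⁻⁸·6.175) = 8.638×10⁸ K⁴.

T ≈ 171 K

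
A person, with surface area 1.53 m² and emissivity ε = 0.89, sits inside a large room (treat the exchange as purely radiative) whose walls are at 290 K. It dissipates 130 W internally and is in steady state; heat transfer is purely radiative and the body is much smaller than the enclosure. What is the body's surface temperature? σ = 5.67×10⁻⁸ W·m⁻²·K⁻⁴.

T ≈ 306 K

For a small grey body in a large enclosure, net radiated power = εσA(T⁴ − T_w⁴).
Steady state: P = εσA(T⁴ − T_w⁴) with A = 1.53 m².
T⁴ = P/(εσA) + T_w⁴ = 130/(0.89·5.67×10⁻⁸·1.530) + (290)⁴
    = 1.684×10⁹ + 7.073×10⁹ = 8.757×10⁹ K⁴.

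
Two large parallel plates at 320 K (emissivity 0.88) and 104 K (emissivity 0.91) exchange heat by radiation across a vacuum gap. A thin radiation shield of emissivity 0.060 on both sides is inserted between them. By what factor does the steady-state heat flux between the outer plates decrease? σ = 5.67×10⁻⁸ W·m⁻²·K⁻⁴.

Without shield: q₀ = σΔ(T⁴)/(1/ε₁+1/ε₂−1) with denominator 1.235.
With shield the two gaps are in series; the resistances add: (1/ε₁+1/ε_s−1)+(1/ε_s+1/ε₂−1) = 16.80+16.77 = 33.57.
Heat-flux ratio q₀/q = 33.57/1.235.

factor ≈ 27.2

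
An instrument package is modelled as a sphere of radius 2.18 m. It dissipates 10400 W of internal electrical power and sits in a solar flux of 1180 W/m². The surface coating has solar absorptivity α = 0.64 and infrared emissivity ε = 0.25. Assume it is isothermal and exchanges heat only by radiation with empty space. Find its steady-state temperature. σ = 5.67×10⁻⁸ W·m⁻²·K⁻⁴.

T ≈ 400 K

At steady state, absorbed solar power + internal power = radiated power.
Absorbed: α·S·A_cross = 0.64·1180·14.93 = 11280 W (cross-section πr²).
Total input = 11280 + 10400 = 21680 W.
Radiated: εσ·A_surf·T⁴ with A_surf = 4πr² = 59.72 m².
T⁴ = 21680/(0.25·5.67×10⁻⁸·59.72) = 2.560×10¹⁰ K⁴.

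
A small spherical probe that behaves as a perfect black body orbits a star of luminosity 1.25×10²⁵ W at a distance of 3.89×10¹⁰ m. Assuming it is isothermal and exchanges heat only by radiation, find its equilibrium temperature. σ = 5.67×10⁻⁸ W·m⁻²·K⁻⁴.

T ≈ 232 K

First find the stellar flux at distance d: S = L/(4πd²) = 1.25×10²⁵/(4π·(3.89×10¹⁰)²) = 657.4 W/m².
For an isothermal sphere, absorbed (1−a)S·πr² = emitted σ·4πr²·T⁴, so T⁴ = (1−a)S/(4σ).
T⁴ = 1.00·657.4/(4·5.67×10⁻⁸) = 2.898×10⁹ K⁴.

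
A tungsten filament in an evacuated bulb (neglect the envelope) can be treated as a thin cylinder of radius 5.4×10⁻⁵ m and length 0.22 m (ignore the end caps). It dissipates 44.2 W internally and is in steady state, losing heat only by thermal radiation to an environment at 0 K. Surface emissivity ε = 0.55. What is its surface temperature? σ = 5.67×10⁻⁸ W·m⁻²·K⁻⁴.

T ≈ 2090 K

Steady state: internal power = radiated power, P = εσA T⁴.
Radiating area A = 2πrL = 7.464×10⁻⁵ m².
T⁴ = P/(εσA) = 44.2/(0.55·5.67×10⁻⁸·7.464×10⁻⁵) = 1.899×10¹³ K⁴.
T = (1.899×10¹³)^(1/4).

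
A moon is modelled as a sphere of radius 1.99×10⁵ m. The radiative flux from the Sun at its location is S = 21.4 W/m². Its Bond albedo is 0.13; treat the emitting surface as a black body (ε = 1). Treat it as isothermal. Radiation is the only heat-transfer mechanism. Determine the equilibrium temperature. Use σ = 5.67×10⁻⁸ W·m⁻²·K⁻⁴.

T ≈ 95.2 K

At equilibrium, absorbed power = emitted power.
Absorbing cross-section = πr² = 1.244×10¹¹ m²; emitting surface = 4πr² = 4.976×10¹¹ m² (ratio 4).
(1−a)S·A_cross = εσ·A_surf·T⁴  ⇒  T⁴ = (1−a)S/(4σ).
T⁴ = 0.870·21.4/(4·5.67×10⁻⁸) = 8.209×10⁷ K⁴.
T = (8.209×10⁷)^(1/4).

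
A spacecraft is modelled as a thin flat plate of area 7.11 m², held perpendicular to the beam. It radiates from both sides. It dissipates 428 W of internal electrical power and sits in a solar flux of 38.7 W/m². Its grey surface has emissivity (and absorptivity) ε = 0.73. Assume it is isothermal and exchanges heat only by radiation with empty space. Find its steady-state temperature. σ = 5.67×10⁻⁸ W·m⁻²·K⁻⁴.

T ≈ 181 K

At steady state, absorbed solar power + internal power = radiated power.
Absorbed: α·S·A_cross = 0.73·38.7·7.110 = 200.9 W (cross-section A).
Total input = 200.9 + 428 = 628.9 W.
Radiated: εσ·A_surf·T⁴ with A_surf = 2A = 14.22 m².
T⁴ = 628.9/(0.73·5.67×10⁻⁸·14.22) = 1.068×10⁹ K⁴.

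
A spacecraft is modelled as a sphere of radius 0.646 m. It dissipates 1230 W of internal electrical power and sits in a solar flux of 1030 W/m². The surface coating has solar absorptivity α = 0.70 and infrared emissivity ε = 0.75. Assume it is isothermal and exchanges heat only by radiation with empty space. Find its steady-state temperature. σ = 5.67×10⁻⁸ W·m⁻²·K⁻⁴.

T ≈ 314 K

At steady state, absorbed solar power + internal power = radiated power.
Absorbed: α·S·A_cross = 0.70·1030·1.311 = 945.3 W (cross-section πr²).
Total input = 945.3 + 1230 = 2175 W.
Radiated: εσ·A_surf·T⁴ with A_surf = 4πr² = 5.244 m².
T⁴ = 2175/(0.75·5.67×10⁻⁸·5.244) = 9.754×10⁹ K⁴.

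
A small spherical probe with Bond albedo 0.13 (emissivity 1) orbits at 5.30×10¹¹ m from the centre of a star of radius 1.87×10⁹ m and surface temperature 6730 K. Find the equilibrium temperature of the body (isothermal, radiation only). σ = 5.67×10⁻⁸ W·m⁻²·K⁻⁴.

The star's surface emits σT_*⁴; at distance d the flux is S = σT_*⁴(R_*/d)².
S = 5.67×10⁻⁸·(6730)⁴·(1.87×10⁹/5.30×10¹¹)² = 1448 W/m².
For an isothermal sphere T⁴ = (1−a)S/(4σ) = 5.555×10⁹ K⁴.

T ≈ 273 K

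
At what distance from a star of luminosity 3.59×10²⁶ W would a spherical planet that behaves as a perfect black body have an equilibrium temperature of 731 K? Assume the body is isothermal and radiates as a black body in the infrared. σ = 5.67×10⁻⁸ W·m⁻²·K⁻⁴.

For an isothermal black-emitting sphere, (1−a)S·πr² = σ·4πr²·T⁴ ⇒ S = 4σT⁴/(1−a).
S = 4·5.67×10⁻⁸·(731)⁴/1.00 = 64760 W/m².
Flux falls as S = L/(4πd²), so d = √(L/(4πS)) = √(3.59×10²⁶/(4π·64760)).

d ≈ 2.10×10¹⁰ m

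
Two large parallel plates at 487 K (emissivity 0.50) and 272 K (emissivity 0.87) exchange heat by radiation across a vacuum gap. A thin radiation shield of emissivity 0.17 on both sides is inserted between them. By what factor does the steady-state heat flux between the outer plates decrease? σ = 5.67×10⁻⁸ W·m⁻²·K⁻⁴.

Without shield: q₀ = σΔ(T⁴)/(1/ε₁+1/ε₂−1) with denominator 2.149.
With shield the two gaps are in series; the resistances add: (1/ε₁+1/ε_s−1)+(1/ε_s+1/ε₂−1) = 6.882+6.032 = 12.91.
Heat-flux ratio q₀/q = 12.91/2.149.

factor ≈ 6.01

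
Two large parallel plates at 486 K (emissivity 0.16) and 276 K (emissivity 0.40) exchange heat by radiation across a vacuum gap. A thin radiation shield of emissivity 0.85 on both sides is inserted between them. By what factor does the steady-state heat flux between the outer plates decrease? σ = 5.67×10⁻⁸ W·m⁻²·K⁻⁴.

factor ≈ 1.17

Without shield: q₀ = σΔ(T⁴)/(1/ε₁+1/ε₂−1) with denominator 7.750.
With shield the two gaps are in series; the resistances add: (1/ε₁+1/ε_s−1)+(1/ε_s+1/ε₂−1) = 6.426+2.676 = 9.103.
Heat-flux ratio q₀/q = 9.103/7.750.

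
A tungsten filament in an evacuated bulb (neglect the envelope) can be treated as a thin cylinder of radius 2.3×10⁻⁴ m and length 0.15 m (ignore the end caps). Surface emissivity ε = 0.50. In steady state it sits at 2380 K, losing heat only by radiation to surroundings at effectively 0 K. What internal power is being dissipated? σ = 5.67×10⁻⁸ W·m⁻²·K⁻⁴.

P ≈ 197 W

Steady state: P = εσA T⁴.
A = 2πrL = 2.168×10⁻⁴ m²; T⁴ = (2380)⁴ = 3.209×10¹³ K⁴.
P = 0.50 × 5.67×10⁻⁸ × 2.168×10⁻⁴ × 3.209×10¹³.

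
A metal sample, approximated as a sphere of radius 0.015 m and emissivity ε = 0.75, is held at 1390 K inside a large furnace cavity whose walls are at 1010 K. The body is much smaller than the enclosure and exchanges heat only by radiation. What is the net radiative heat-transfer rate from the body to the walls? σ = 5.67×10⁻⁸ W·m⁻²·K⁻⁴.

P_net ≈ 324 W

For a small grey body in a large enclosure: P_net = εσA(T_body⁴ − T_wall⁴).
A = 4πr² = 0.002827 m²; T_body⁴ − T_wall⁴ = 3.733×10¹² − 1.041×10¹² = 2.692×10¹² K⁴.
|P_net| = 0.75·5.67×10⁻⁸·0.002827·2.692×10¹².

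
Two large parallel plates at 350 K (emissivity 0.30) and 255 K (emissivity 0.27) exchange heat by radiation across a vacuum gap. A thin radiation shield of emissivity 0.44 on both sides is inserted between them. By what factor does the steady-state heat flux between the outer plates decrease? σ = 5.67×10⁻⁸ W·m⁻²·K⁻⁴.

factor ≈ 1.59

Without shield: q₀ = σΔ(T⁴)/(1/ε₁+1/ε₂−1) with denominator 6.037.
With shield the two gaps are in series; the resistances add: (1/ε₁+1/ε_s−1)+(1/ε_s+1/ε₂−1) = 4.606+4.976 = 9.582.
Heat-flux ratio q₀/q = 9.582/6.037.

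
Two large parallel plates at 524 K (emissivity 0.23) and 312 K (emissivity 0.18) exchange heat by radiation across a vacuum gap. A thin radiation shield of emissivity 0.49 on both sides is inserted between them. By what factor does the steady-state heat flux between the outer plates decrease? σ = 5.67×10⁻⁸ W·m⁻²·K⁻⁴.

factor ≈ 1.35

Without shield: q₀ = σΔ(T⁴)/(1/ε₁+1/ε₂−1) with denominator 8.903.
With shield the two gaps are in series; the resistances add: (1/ε₁+1/ε_s−1)+(1/ε_s+1/ε₂−1) = 5.389+6.596 = 11.99.
Heat-flux ratio q₀/q = 11.99/8.903.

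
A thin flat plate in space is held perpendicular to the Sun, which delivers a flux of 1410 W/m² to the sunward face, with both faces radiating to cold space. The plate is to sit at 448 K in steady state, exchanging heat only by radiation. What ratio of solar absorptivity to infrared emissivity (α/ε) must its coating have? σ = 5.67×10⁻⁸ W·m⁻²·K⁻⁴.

Balance: αS·A = εσ·2A·T⁴ ⇒ α/ε = 2σT⁴/S.
α/ε = 2·5.67×10⁻⁸·(448)⁴/1410 = 2·5.67×10⁻⁸·4.028×10¹⁰/1410.

α/ε ≈ 3.24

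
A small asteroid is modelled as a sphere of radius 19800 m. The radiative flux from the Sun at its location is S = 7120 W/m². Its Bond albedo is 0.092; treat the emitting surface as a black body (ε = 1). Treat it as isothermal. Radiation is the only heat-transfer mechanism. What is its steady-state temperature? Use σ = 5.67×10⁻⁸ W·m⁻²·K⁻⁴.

T ≈ 411 K

At equilibrium, absorbed power = emitted power.
Absorbing cross-section = πr² = 1.232×10⁹ m²; emitting surface = 4πr² = 4.927×10⁹ m² (ratio 4).
(1−a)S·A_cross = εσ·A_surf·T⁴  ⇒  T⁴ = (1−a)S/(4σ).
T⁴ = 0.908·7120/(4·5.67×10⁻⁸) = 2.851×10¹⁰ K⁴.
T = (2.851×10¹⁰)^(1/4).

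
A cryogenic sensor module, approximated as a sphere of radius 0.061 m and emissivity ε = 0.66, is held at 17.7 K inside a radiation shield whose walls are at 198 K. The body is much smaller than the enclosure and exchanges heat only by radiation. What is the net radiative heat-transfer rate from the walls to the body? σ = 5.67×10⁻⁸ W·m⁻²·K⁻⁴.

For a small grey body in a large enclosure: P_net = εσA(T_body⁴ − T_wall⁴).
A = 4πr² = 0.04676 m²; T_body⁴ − T_wall⁴ = 98150 − 1.537×10⁹ = -1.537×10⁹ K⁴.
|P_net| = 0.66·5.67×10⁻⁸·0.04676·1.537×10⁹.

P_net ≈ 2.69 W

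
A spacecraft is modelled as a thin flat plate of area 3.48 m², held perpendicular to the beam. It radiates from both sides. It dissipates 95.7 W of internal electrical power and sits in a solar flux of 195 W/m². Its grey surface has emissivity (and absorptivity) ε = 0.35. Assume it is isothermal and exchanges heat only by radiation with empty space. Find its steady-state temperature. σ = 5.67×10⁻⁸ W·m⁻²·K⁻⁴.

At steady state, absorbed solar power + internal power = radiated power.
Absorbed: α·S·A_cross = 0.35·195·3.480 = 237.5 W (cross-section A).
Total input = 237.5 + 95.7 = 333.2 W.
Radiated: εσ·A_surf·T⁴ with A_surf = 2A = 6.960 m².
T⁴ = 333.2/(0.35·5.67×10⁻⁸·6.960) = 2.412×10⁹ K⁴.

T ≈ 222 K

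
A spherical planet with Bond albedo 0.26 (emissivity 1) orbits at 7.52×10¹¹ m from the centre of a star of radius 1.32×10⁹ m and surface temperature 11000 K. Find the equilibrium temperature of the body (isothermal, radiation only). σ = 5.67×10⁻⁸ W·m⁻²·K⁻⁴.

The star's surface emits σT_*⁴; at distance d the flux is S = σT_*⁴(R_*/d)².
S = 5.67×10⁻⁸·(11000)⁴·(1.32×10⁹/7.52×10¹¹)² = 2558 W/m².
For an isothermal sphere T⁴ = (1−a)S/(4σ) = 8.346×10⁹ K⁴.

T ≈ 302 K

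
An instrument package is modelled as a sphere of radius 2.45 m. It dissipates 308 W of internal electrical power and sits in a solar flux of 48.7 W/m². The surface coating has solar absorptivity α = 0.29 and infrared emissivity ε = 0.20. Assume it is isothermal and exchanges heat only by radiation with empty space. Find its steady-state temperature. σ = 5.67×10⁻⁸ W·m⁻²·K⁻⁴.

T ≈ 161 K

At steady state, absorbed solar power + internal power = radiated power.
Absorbed: α·S·A_cross = 0.29·48.7·18.86 = 266.3 W (cross-section πr²).
Total input = 266.3 + 308 = 574.3 W.
Radiated: εσ·A_surf·T⁴ with A_surf = 4πr² = 75.43 m².
T⁴ = 574.3/(0.20·5.67×10⁻⁸·75.43) = 6.714×10⁸ K⁴.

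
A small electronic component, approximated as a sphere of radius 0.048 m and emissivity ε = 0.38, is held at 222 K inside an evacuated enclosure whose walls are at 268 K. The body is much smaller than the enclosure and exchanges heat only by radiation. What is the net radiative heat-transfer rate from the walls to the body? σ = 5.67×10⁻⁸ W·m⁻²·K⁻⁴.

P_net ≈ 1.70 W

For a small grey body in a large enclosure: P_net = εσA(T_body⁴ − T_wall⁴).
A = 4πr² = 0.02895 m²; T_body⁴ − T_wall⁴ = 2.429×10⁹ − 5.159×10⁹ = -2.730×10⁹ K⁴.
|P_net| = 0.38·5.67×10⁻⁸·0.02895·2.730×10⁹.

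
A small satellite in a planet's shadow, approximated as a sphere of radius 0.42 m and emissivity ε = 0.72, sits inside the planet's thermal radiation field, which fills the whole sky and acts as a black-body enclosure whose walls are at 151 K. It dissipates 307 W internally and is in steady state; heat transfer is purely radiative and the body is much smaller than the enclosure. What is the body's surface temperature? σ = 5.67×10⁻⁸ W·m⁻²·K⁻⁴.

T ≈ 250 K

For a small grey body in a large enclosure, net radiated power = εσA(T⁴ − T_w⁴).
Steady state: P = εσA(T⁴ − T_w⁴) with A = 4πr² = 2.217 m².
T⁴ = P/(εσA) + T_w⁴ = 307/(0.72·5.67×10⁻⁸·2.217) + (151)⁴
    = 3.392×10⁹ + 5.199×10⁸ = 3.912×10⁹ K⁴.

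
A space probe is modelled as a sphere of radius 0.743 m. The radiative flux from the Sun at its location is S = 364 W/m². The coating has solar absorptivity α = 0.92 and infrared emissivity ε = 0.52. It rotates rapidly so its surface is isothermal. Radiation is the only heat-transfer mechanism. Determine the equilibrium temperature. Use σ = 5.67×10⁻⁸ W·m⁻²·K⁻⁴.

At equilibrium, absorbed power = emitted power.
Absorbing cross-section = πr² = 1.734 m²; emitting surface = 4πr² = 6.937 m² (ratio 4).
αS·A_cross = εσ·A_surf·T⁴  ⇒  T⁴ = αS/(ε·4σ).
T⁴ = 0.920·364/(0.52·4·5.67×10⁻⁸) = 2.840×10⁹ K⁴.
T = (2.840×10⁹)^(1/4).

T ≈ 231 K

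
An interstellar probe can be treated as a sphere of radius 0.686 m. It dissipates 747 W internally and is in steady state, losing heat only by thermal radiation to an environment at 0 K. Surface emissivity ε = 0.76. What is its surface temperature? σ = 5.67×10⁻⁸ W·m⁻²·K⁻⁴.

Steady state: internal power = radiated power, P = εσA T⁴.
Radiating area A = 4πr² = 5.914 m².
T⁴ = P/(εσA) = 747/(0.76·5.67×10⁻⁸·5.914) = 2.931×10⁹ K⁴.
T = (2.931×10⁹)^(1/4).

T ≈ 233 K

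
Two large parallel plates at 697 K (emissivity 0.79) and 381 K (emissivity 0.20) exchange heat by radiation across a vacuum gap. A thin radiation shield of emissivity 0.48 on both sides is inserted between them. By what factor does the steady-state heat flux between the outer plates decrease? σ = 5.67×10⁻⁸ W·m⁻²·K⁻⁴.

factor ≈ 1.60

Without shield: q₀ = σΔ(T⁴)/(1/ε₁+1/ε₂−1) with denominator 5.266.
With shield the two gaps are in series; the resistances add: (1/ε₁+1/ε_s−1)+(1/ε_s+1/ε₂−1) = 2.349+6.083 = 8.432.
Heat-flux ratio q₀/q = 8.432/5.266.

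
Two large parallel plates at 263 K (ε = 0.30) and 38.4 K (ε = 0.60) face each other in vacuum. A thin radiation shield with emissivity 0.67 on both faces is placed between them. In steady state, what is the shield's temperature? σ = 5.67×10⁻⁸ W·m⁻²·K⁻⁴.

In steady state the net flux on the hot side equals that on the cold side.
σ(T₁⁴−T_s⁴)/D₁ = σ(T_s⁴−T₂⁴)/D₂, with D₁ = 1/ε₁+1/ε_s−1 = 3.826, D₂ = 1/ε_s+1/ε₂−1 = 2.159.
Solve for T_s⁴: T_s⁴ = (D₂·T₁⁴ + D₁·T₂⁴)/(D₁+D₂) = 1.727×10⁹ K⁴.

T_s ≈ 204 K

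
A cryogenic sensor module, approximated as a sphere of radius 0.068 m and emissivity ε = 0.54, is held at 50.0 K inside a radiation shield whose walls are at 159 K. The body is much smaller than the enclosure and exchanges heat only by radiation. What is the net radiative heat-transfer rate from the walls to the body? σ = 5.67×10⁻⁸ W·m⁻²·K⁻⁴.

For a small grey body in a large enclosure: P_net = εσA(T_body⁴ − T_wall⁴).
A = 4πr² = 0.05811 m²; T_body⁴ − T_wall⁴ = 6.250×10⁶ − 6.391×10⁸ = -6.329×10⁸ K⁴.
|P_net| = 0.54·5.67×10⁻⁸·0.05811·6.329×10⁸.

P_net ≈ 1.13 W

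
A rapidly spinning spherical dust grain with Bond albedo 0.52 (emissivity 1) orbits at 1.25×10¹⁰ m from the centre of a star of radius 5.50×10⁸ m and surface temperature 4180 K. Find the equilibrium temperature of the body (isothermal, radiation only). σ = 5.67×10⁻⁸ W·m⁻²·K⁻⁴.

T ≈ 516 K

The star's surface emits σT_*⁴; at distance d the flux is S = σT_*⁴(R_*/d)².
S = 5.67×10⁻⁸·(4180)⁴·(5.50×10⁸/1.25×10¹⁰)² = 33510 W/m².
For an isothermal sphere T⁴ = (1−a)S/(4σ) = 7.092×10¹⁰ K⁴.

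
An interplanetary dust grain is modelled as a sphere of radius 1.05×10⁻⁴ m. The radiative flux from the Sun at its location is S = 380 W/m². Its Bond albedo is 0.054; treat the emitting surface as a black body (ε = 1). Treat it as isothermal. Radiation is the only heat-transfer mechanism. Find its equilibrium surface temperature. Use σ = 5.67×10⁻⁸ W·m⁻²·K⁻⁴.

At equilibrium, absorbed power = emitted power.
Absorbing cross-section = πr² = 3.464×10⁻⁸ m²; emitting surface = 4πr² = 1.385×10⁻⁷ m² (ratio 4).
(1−a)S·A_cross = εσ·A_surf·T⁴  ⇒  T⁴ = (1−a)S/(4σ).
T⁴ = 0.946·380/(4·5.67×10⁻⁸) = 1.585×10⁹ K⁴.
T = (1.585×10⁹)^(1/4).

T ≈ 200 K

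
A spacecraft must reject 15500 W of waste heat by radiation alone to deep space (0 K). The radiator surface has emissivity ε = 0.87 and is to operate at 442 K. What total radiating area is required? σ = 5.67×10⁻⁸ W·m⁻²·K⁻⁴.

P = εσA T⁴ ⇒ A = P/(εσT⁴).
T⁴ = 3.817×10¹⁰ K⁴.
A = 15500/(0.87 × 5.67×10⁻⁸ × 3.817×10¹⁰).

A ≈ 8.23 m²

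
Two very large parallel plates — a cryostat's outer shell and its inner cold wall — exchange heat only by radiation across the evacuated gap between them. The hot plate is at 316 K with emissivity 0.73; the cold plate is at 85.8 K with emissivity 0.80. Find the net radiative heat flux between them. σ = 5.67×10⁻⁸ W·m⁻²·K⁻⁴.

For two infinite grey parallel plates, q = σ(T₁⁴ − T₂⁴)/(1/ε₁ + 1/ε₂ − 1).
T₁⁴ − T₂⁴ = 9.971×10⁹ − 5.419×10⁷ = 9.917×10⁹ K⁴.
1/ε₁ + 1/ε₂ − 1 = 1.370 + 1.250 − 1 = 1.620.
q = 5.67×10⁻⁸ × 9.917×10⁹ / 1.620.

q ≈ 347 W/m²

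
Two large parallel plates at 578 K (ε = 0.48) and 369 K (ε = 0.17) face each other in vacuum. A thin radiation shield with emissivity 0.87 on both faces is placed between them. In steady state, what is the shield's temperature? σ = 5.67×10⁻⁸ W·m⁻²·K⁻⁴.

In steady state the net flux on the hot side equals that on the cold side.
σ(T₁⁴−T_s⁴)/D₁ = σ(T_s⁴−T₂⁴)/D₂, with D₁ = 1/ε₁+1/ε_s−1 = 2.233, D₂ = 1/ε_s+1/ε₂−1 = 6.032.
Solve for T_s⁴: T_s⁴ = (D₂·T₁⁴ + D₁·T₂⁴)/(D₁+D₂) = 8.647×10¹⁰ K⁴.

T_s ≈ 542 K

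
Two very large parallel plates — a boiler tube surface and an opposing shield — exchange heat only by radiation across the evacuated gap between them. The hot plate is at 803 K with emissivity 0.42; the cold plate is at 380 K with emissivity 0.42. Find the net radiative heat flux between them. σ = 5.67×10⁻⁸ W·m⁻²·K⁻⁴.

q ≈ 5950 W/m²

For two infinite grey parallel plates, q = σ(T₁⁴ − T₂⁴)/(1/ε₁ + 1/ε₂ − 1).
T₁⁴ − T₂⁴ = 4.158×10¹¹ − 2.085×10¹⁰ = 3.949×10¹¹ K⁴.
1/ε₁ + 1/ε₂ − 1 = 2.381 + 2.381 − 1 = 3.762.
q = 5.67×10⁻⁸ × 3.949×10¹¹ / 3.762.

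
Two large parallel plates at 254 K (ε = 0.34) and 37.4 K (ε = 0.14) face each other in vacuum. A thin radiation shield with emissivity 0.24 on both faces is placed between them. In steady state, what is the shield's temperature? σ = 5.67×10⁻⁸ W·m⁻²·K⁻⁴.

T_s ≈ 226 K

In steady state the net flux on the hot side equals that on the cold side.
σ(T₁⁴−T_s⁴)/D₁ = σ(T_s⁴−T₂⁴)/D₂, with D₁ = 1/ε₁+1/ε_s−1 = 6.108, D₂ = 1/ε_s+1/ε₂−1 = 10.31.
Solve for T_s⁴: T_s⁴ = (D₂·T₁⁴ + D₁·T₂⁴)/(D₁+D₂) = 2.615×10⁹ K⁴.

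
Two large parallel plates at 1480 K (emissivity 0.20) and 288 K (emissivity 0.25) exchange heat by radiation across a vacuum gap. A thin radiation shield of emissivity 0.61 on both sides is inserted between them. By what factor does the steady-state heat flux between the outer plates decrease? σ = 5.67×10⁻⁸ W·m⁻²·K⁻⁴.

Without shield: q₀ = σΔ(T⁴)/(1/ε₁+1/ε₂−1) with denominator 8.000.
With shield the two gaps are in series; the resistances add: (1/ε₁+1/ε_s−1)+(1/ε_s+1/ε₂−1) = 5.639+4.639 = 10.28.
Heat-flux ratio q₀/q = 10.28/8.000.

factor ≈ 1.28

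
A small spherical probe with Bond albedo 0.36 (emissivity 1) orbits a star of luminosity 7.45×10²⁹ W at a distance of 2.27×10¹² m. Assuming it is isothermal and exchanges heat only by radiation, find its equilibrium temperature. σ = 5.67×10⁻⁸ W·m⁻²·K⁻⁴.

T ≈ 424 K

First find the stellar flux at distance d: S = L/(4πd²) = 7.45×10²⁹/(4π·(2.27×10¹²)²) = 11510 W/m².
For an isothermal sphere, absorbed (1−a)S·πr² = emitted σ·4πr²·T⁴, so T⁴ = (1−a)S/(4σ).
T⁴ = 0.640·11510/(4·5.67×10⁻⁸) = 3.247×10¹⁰ K⁴.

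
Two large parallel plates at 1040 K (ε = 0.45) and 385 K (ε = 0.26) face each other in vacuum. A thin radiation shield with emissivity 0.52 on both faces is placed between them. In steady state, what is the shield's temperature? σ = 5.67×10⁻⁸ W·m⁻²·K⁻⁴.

T_s ≈ 919 K

In steady state the net flux on the hot side equals that on the cold side.
σ(T₁⁴−T_s⁴)/D₁ = σ(T_s⁴−T₂⁴)/D₂, with D₁ = 1/ε₁+1/ε_s−1 = 3.145, D₂ = 1/ε_s+1/ε₂−1 = 4.769.
Solve for T_s⁴: T_s⁴ = (D₂·T₁⁴ + D₁·T₂⁴)/(D₁+D₂) = 7.137×10¹¹ K⁴.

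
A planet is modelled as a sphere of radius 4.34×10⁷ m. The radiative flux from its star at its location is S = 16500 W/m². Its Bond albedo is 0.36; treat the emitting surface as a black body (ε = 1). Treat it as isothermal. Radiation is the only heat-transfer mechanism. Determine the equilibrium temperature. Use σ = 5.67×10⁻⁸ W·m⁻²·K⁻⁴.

At equilibrium, absorbed power = emitted power.
Absorbing cross-section = πr² = 5.917×10¹⁵ m²; emitting surface = 4πr² = 2.367×10¹⁶ m² (ratio 4).
(1−a)S·A_cross = εσ·A_surf·T⁴  ⇒  T⁴ = (1−a)S/(4σ).
T⁴ = 0.640·16500/(4·5.67×10⁻⁸) = 4.656×10¹⁰ K⁴.
T = (4.656×10¹⁰)^(1/4).

T ≈ 465 K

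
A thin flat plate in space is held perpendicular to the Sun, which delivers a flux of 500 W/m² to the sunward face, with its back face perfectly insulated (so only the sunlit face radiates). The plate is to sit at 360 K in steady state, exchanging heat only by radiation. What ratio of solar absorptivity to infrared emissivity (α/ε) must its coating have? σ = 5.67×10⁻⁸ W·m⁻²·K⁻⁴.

α/ε ≈ 1.90

Balance: αS·A = εσ·1A·T⁴ ⇒ α/ε = σT⁴/S.
α/ε = 5.67×10⁻⁸·(360)⁴/500 = 5.67×10⁻⁸·1.680×10¹⁰/500.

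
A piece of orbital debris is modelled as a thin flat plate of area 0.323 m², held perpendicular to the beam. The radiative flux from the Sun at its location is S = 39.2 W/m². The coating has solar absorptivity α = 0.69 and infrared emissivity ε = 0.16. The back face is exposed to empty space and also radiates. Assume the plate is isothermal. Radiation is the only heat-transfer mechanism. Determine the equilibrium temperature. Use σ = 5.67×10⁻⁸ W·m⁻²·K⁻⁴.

T ≈ 196 K

At equilibrium, absorbed power = emitted power.
Absorbing cross-section = A = 0.3230 m²; emitting surface = 2A = 0.6460 m² (ratio 2).
αS·A_cross = εσ·A_surf·T⁴  ⇒  T⁴ = αS/(ε·2σ).
T⁴ = 0.690·39.2/(0.16·2·5.67×10⁻⁸) = 1.491×10⁹ K⁴.
T = (1.491×10⁹)^(1/4).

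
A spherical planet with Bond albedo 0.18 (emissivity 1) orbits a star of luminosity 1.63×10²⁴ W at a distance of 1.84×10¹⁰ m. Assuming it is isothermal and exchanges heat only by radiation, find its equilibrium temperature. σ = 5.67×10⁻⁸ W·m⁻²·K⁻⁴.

First find the stellar flux at distance d: S = L/(4πd²) = 1.63×10²⁴/(4π·(1.84×10¹⁰)²) = 383.1 W/m².
For an isothermal sphere, absorbed (1−a)S·πr² = emitted σ·4πr²·T⁴, so T⁴ = (1−a)S/(4σ).
T⁴ = 0.820·383.1/(4·5.67×10⁻⁸) = 1.385×10⁹ K⁴.

T ≈ 193 K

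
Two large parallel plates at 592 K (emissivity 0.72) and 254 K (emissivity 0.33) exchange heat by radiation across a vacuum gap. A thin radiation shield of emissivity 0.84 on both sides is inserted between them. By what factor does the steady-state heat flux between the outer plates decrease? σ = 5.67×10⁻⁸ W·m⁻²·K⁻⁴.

Without shield: q₀ = σΔ(T⁴)/(1/ε₁+1/ε₂−1) with denominator 3.419.
With shield the two gaps are in series; the resistances add: (1/ε₁+1/ε_s−1)+(1/ε_s+1/ε₂−1) = 1.579+3.221 = 4.800.
Heat-flux ratio q₀/q = 4.800/3.419.

factor ≈ 1.40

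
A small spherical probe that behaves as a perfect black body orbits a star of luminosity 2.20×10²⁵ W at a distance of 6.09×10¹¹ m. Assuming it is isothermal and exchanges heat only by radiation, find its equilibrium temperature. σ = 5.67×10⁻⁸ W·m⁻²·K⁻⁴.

T ≈ 67.5 K

First find the stellar flux at distance d: S = L/(4πd²) = 2.20×10²⁵/(4π·(6.09×10¹¹)²) = 4.720 W/m².
For an isothermal sphere, absorbed (1−a)S·πr² = emitted σ·4πr²·T⁴, so T⁴ = (1−a)S/(4σ).
T⁴ = 1.00·4.720/(4·5.67×10⁻⁸) = 2.081×10⁷ K⁴.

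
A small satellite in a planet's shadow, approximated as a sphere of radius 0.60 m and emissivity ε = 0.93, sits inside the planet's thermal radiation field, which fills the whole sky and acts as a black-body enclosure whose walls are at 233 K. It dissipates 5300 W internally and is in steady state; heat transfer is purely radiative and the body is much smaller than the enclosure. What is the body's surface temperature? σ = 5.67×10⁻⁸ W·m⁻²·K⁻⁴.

T ≈ 398 K

For a small grey body in a large enclosure, net radiated power = εσA(T⁴ − T_w⁴).
Steady state: P = εσA(T⁴ − T_w⁴) with A = 4πr² = 4.524 m².
T⁴ = P/(εσA) + T_w⁴ = 5300/(0.93·5.67×10⁻⁸·4.524) + (233)⁴
    = 2.222×10¹⁰ + 2.947×10⁹ = 2.516×10¹⁰ K⁴.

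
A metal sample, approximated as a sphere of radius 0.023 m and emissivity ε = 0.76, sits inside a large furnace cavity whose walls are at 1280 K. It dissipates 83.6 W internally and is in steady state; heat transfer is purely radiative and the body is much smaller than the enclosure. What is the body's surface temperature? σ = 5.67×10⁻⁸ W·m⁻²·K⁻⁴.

T ≈ 1310 K

For a small grey body in a large enclosure, net radiated power = εσA(T⁴ − T_w⁴).
Steady state: P = εσA(T⁴ − T_w⁴) with A = 4πr² = 0.006648 m².
T⁴ = P/(εσA) + T_w⁴ = 83.6/(0.76·5.67×10⁻⁸·0.006648) + (1280)⁴
    = 2.918×10¹¹ + 2.684×10¹² = 2.976×10¹² K⁴.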